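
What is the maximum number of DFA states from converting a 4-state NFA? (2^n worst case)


NFA has 4 states
Subset construction: each DFA state = subset of NFA states
Maximum subsets = 2^4
2^4 = 16

16


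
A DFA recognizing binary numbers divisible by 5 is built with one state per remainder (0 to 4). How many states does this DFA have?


Divisibility by 5 is tracked via the remainder mod 5: 0, 1, ..., 4
The construction assigns one state to each remainder
Number of remainders = 5

5


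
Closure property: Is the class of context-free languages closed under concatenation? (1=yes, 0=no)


CFL closure properties:
  Closed under: union, concatenation, Kleene star
  NOT closed under: intersection, complement
Operation 'concatenation' is in closed list -> Yes (closed)

1


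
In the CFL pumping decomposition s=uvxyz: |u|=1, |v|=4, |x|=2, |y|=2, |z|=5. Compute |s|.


|s| = |u| + |v| + |x| + |y| + |z|
= 1 + 4 + 2 + 2 + 5
= 5 + 2 + 7
= 7 + 7
= 14

14


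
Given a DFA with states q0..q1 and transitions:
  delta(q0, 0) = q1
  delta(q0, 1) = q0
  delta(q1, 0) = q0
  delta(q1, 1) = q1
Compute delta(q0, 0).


Looking up transition function:
delta(q0, 0) in the table
Row: q0, Column: 0
Result: q1

q1


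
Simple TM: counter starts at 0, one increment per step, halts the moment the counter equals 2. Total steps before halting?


Counter starts at 0. Counting sequence:
  Step 1: counter = 1
  Step 2: counter = 2
Counter reached 2 -> halt
Total steps = 2

2


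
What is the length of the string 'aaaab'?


String: 'aaaab'
Counting characters:
  'a' appears 4 time(s)
  'b' appears 1 time(s)
Total length = 4 + 1 = 5

5


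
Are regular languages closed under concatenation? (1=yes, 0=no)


Regular languages are closed under:
- Union (DFA product construction)
- Intersection (DFA product construction)
- Complement (swap accept/reject states)
- Concatenation (NFA construction)
- Kleene star (NFA construction)
concatenation is in this list
Therefore: closed

1


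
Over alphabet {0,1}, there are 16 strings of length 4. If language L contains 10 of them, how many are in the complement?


Alphabet: {0,1}
String length: 4
Total strings of length 4 = 2^4 = 16
Strings in L = 10
Complement = total - |L|
= 16 - 10
= 6

6


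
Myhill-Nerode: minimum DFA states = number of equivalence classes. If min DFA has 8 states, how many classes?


Myhill-Nerode theorem:
Number of equivalence classes = number of states in minimal DFA
Minimal DFA states = 8
Therefore equivalence classes = 8

8


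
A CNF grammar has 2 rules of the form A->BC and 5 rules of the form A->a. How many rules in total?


CNF allows two rule forms:
  A -> BC (binary): 2 rules
  A -> a (terminal): 5 rules
Total = 2 + 5 = 7

7


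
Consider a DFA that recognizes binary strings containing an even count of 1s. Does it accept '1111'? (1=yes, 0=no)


DFA has 2 states: q_even (start, accept=yes) and q_odd
Processing string '1111' character by character:
  Position 0: read '1', 1-count=1 -> q_odd
  Position 1: read '1', 1-count=2 -> q_even
  Position 2: read '1', 1-count=3 -> q_odd
  Position 3: read '1', 1-count=4 -> q_even
Final state: q_even, total 1s = 4 (even); the DFA requires an even count -> accept

1


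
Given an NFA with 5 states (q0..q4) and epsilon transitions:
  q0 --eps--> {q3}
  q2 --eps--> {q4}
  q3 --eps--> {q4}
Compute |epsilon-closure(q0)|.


Starting from q0
Initialize closure = {q0}
Follow epsilon from q0 -> add q3
Follow epsilon from q3 -> add q4
Final closure: {q0, q3, q4}
Size = 3

3


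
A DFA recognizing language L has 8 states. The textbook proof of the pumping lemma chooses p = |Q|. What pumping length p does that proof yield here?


Pumping lemma for regular languages (standard proof):
Take p = |Q|, the number of DFA states.
Any string of length >= |Q| passes through |Q|+1 states while reading its first |Q| symbols,
so by pigeonhole some state repeats, giving the loop that can be pumped.
Here |Q| = 8
Therefore the proof uses p = 8

8


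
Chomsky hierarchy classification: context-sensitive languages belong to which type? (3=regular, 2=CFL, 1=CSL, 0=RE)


Chomsky hierarchy levels:
  Type 3: Regular (DFA/NFA/regex)
  Type 2: Context-free (PDA)
  Type 1: Context-sensitive
  Type 0: Recursively enumerable (TM)
'context-sensitive' corresponds to Type 1

1


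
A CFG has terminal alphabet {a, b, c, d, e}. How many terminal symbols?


Terminal symbols: a, b, c, d, e
Counting each: a (#1), b (#2), c (#3), d (#4), e (#5)
Total = 5

5


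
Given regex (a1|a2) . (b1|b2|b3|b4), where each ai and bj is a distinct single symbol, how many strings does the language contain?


First group: 2 alternatives
Second group: 4 alternatives
Concatenation: each choice from group 1 pairs with each from group 2
Total = 2 x 4 = 8

8


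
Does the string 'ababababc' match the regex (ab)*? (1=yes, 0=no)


Pattern: (ab)*
String: 'ababababc'
Pattern requires: zero or more repetitions of 'ab'
Length 9 is odd -> cannot be (ab)* -> no match
Result: 0

0


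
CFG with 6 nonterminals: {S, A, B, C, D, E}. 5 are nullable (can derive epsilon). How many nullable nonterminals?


Nonterminals: {S, A, B, C, D, E}
A nonterminal is nullable if it can derive epsilon
Counting nullable nonterminals: 5
Total nullable = 5

5


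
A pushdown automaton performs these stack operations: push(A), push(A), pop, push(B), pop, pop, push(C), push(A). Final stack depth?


Tracing stack operations:
  push(A) -> stack = [A], depth=1
  push(A) -> stack = [A,A], depth=2
  pop -> removed A, stack = [A], depth=1
  push(B) -> stack = [A,B], depth=2
  pop -> removed B, stack = [A], depth=1
  pop -> removed A, stack = [], depth=0
  push(C) -> stack = [C], depth=1
  push(A) -> stack = [C,A], depth=2
Final depth = 2

2


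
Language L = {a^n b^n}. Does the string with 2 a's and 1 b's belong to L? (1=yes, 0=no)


Language requires equal numbers of a's and b's
PDA pushes for each 'a', pops for each 'b'
Number of a's = 2
Number of b's = 1
2 != 1 -> Reject

0


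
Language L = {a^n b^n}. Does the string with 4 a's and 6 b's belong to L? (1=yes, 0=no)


Language requires equal numbers of a's and b's
PDA pushes for each 'a', pops for each 'b'
Number of a's = 4
Number of b's = 6
4 != 6 -> Reject

0


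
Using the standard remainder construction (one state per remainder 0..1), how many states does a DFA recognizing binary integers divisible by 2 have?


Divisibility by 2 is tracked via the remainder mod 2: 0, 1, ..., 1
The construction assigns one state to each remainder
Number of remainders = 2

2


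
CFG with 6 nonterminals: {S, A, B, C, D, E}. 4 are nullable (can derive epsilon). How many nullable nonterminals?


Nonterminals: {S, A, B, C, D, E}
A nonterminal is nullable if it can derive epsilon
Counting nullable nonterminals: 4
Total nullable = 4

4


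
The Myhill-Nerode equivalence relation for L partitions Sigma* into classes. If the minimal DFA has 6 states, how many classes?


Myhill-Nerode theorem:
Number of equivalence classes = number of states in minimal DFA
Minimal DFA states = 6
Therefore equivalence classes = 6

6


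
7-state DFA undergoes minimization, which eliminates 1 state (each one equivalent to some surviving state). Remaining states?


Original DFA: 7 states
Redundant states removed: 1
Minimized states = original - removed
= 7 - 1
= 6

6


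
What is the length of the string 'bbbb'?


String: 'bbbb'
Counting characters:
  'b' appears 4 time(s)
Total length = 0 + 4 = 4

4


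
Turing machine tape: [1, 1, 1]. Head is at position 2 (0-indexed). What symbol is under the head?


Tape: [1, 1, 1]
Positions: 0 1 2
Values:    1 1 1
Head at position 2
tape[2] = 1

1


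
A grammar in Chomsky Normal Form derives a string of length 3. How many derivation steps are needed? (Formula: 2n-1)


Chomsky Normal Form derivation:
String length n = 3
Each step either:
  - Splits a nonterminal into two (n-1 such steps)
  - Converts a nonterminal to terminal (n such steps)
Total = (n-1) + n = 2n - 1
= 2(3) - 1
= 6 - 1
= 5

5


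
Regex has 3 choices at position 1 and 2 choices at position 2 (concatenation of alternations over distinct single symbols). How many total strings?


First group: 3 alternatives
Second group: 2 alternatives
Concatenation: each choice from group 1 pairs with each from group 2
Total = 3 x 2 = 6

6


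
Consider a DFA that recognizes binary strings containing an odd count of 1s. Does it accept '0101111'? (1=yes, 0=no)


DFA has 2 states: q_even (start, accept=no) and q_odd
Processing string '0101111' character by character:
  Position 0: read '0', 1-count=0 -> q_even (no change)
  Position 1: read '1', 1-count=1 -> q_odd
  Position 2: read '0', 1-count=1 -> q_odd (no change)
  Position 3: read '1', 1-count=2 -> q_even
  Position 4: read '1', 1-count=3 -> q_odd
  Position 5: read '1', 1-count=4 -> q_even
  Position 6: read '1', 1-count=5 -> q_odd
Final state: q_odd, total 1s = 5 (odd); the DFA requires an odd count -> accept

1


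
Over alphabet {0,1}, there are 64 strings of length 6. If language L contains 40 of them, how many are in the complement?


Alphabet: {0,1}
String length: 6
Total strings of length 6 = 2^6 = 64
Strings in L = 40
Complement = total - |L|
= 64 - 40
= 24

24


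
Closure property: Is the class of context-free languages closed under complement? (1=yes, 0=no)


CFL closure properties:
  Closed under: union, concatenation, Kleene star
  NOT closed under: intersection, complement
Operation 'complement' is in not-closed list -> No (not closed)

0


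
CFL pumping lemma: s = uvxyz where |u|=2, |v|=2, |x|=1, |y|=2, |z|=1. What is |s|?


|s| = |u| + |v| + |x| + |y| + |z|
= 2 + 2 + 1 + 2 + 1
= 4 + 1 + 3
= 5 + 3
= 8

8


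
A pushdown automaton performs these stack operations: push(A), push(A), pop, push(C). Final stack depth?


Tracing stack operations:
  push(A) -> stack = [A], depth=1
  push(A) -> stack = [A,A], depth=2
  pop -> removed A, stack = [A], depth=1
  push(C) -> stack = [A,C], depth=2
Final depth = 2

2


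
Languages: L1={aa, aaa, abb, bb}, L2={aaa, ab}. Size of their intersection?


L1 = {aa, aaa, abb, bb}
L2 = {aaa, ab}
Checking each string in L1 against L2:
  'aa': in L2? No
  'aaa': in L2? Yes
  'abb': in L2? No
  'bb': in L2? No
Intersection = {aaa}
|L1 ∩ L2| = 1

1


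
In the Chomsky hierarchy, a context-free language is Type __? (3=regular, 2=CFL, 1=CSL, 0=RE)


Chomsky hierarchy levels:
  Type 3: Regular (DFA/NFA/regex)
  Type 2: Context-free (PDA)
  Type 1: Context-sensitive
  Type 0: Recursively enumerable (TM)
'context-free' corresponds to Type 2

2


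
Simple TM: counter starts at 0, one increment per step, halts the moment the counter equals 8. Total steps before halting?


Counter starts at 0. Counting sequence:
  Step 1: counter = 1
  Step 2: counter = 2
  Step 3: counter = 3
  Step 4: counter = 4
  Step 5: counter = 5
  Step 6: counter = 6
  Step 7: counter = 7
  Step 8: counter = 8
Counter reached 8 -> halt
Total steps = 8

8


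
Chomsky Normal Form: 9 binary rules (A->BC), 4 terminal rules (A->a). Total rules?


CNF allows two rule forms:
  A -> BC (binary): 9 rules
  A -> a (terminal): 4 rules
Total = 9 + 4 = 13

13


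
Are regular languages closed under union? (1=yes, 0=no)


Regular languages are closed under:
- Union (DFA product construction)
- Intersection (DFA product construction)
- Complement (swap accept/reject states)
- Concatenation (NFA construction)
- Kleene star (NFA construction)
union is in this list
Therefore: closed

1


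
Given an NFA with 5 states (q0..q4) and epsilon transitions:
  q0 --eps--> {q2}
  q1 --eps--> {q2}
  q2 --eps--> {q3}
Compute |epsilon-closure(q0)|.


Starting from q0
Initialize closure = {q0}
Follow epsilon from q0 -> add q2
Follow epsilon from q2 -> add q3
Final closure: {q0, q2, q3}
Size = 3

3


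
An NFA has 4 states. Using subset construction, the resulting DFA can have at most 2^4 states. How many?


NFA has 4 states
Subset construction: each DFA state = subset of NFA states
Maximum subsets = 2^4
2^4 = 16

16


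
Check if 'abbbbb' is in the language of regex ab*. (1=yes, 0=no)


Pattern: ab*
String: 'abbbbb'
Pattern requires: exactly one 'a' followed by zero or more 'b's
First char is 'a' -> OK
Rest 'bbbbb': all b's? Yes
Result: 1

1


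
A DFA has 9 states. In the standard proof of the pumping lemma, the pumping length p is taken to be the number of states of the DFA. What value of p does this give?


Pumping lemma for regular languages (standard proof):
Take p = |Q|, the number of DFA states.
Any string of length >= |Q| passes through |Q|+1 states while reading its first |Q| symbols,
so by pigeonhole some state repeats, giving the loop that can be pumped.
Here |Q| = 9
Therefore the proof uses p = 9

9


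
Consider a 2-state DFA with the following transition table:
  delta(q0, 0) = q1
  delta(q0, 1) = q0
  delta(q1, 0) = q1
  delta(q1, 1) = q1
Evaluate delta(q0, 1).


Looking up transition function:
delta(q0, 1) in the table
Row: q0, Column: 1
Result: q0

q0


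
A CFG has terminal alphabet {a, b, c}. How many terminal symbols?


Terminal symbols: a, b, c
Counting each: a (#1), b (#2), c (#3)
Total = 3

3


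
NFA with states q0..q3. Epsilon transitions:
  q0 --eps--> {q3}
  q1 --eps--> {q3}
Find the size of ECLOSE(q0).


Starting from q0
Initialize closure = {q0}
Follow epsilon from q0 -> add q3
Final closure: {q0, q3}
Size = 2

2


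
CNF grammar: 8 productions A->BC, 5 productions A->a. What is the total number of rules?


CNF allows two rule forms:
  A -> BC (binary): 8 rules
  A -> a (terminal): 5 rules
Total = 8 + 5 = 13

13


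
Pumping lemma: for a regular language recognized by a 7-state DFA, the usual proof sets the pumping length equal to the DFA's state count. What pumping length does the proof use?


Pumping lemma for regular languages (standard proof):
Take p = |Q|, the number of DFA states.
Any string of length >= |Q| passes through |Q|+1 states while reading its first |Q| symbols,
so by pigeonhole some state repeats, giving the loop that can be pumped.
Here |Q| = 7
Therefore the proof uses p = 7

7


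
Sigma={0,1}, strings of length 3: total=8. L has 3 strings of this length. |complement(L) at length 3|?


Alphabet: {0,1}
String length: 3
Total strings of length 3 = 2^3 = 8
Strings in L = 3
Complement = total - |L|
= 8 - 3
= 5

5


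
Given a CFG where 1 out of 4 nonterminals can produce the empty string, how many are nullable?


Nonterminals: {S, A, B, C}
A nonterminal is nullable if it can derive epsilon
Counting nullable nonterminals: 1
Total nullable = 1

1


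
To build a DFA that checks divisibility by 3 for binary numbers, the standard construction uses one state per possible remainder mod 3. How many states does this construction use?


Divisibility by 3 is tracked via the remainder mod 3: 0, 1, ..., 2
The construction assigns one state to each remainder
Number of remainders = 3

3


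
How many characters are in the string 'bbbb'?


String: 'bbbb'
Counting characters:
  'b' appears 4 time(s)
Total length = 0 + 4 = 4

4


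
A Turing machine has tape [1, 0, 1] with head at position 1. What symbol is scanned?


Tape: [1, 0, 1]
Positions: 0 1 2
Values:    1 0 1
Head at position 1
tape[1] = 0

0


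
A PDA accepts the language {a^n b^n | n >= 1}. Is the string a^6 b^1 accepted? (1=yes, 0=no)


Language requires equal numbers of a's and b's
PDA pushes for each 'a', pops for each 'b'
Number of a's = 6
Number of b's = 1
6 != 1 -> Reject

0


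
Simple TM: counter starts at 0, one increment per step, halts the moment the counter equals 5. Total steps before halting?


Counter starts at 0. Counting sequence:
  Step 1: counter = 1
  Step 2: counter = 2
  Step 3: counter = 3
  Step 4: counter = 4
  Step 5: counter = 5
Counter reached 5 -> halt
Total steps = 5

5


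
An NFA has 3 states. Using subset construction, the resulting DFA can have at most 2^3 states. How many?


NFA has 3 states
Subset construction: each DFA state = subset of NFA states
Maximum subsets = 2^3
2^3 = 8

8


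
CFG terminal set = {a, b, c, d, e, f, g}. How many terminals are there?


Terminal symbols: a, b, c, d, e, f, g
Counting each: a (#1), b (#2), c (#3), d (#4), e (#5), f (#6), g (#7)
Total = 7

7


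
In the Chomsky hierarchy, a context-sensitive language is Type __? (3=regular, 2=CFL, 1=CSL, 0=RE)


Chomsky hierarchy levels:
  Type 3: Regular (DFA/NFA/regex)
  Type 2: Context-free (PDA)
  Type 1: Context-sensitive
  Type 0: Recursively enumerable (TM)
'context-sensitive' corresponds to Type 1

1


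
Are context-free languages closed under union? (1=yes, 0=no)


CFL closure properties:
  Closed under: union, concatenation, Kleene star
  NOT closed under: intersection, complement
Operation 'union' is in closed list -> Yes (closed)

1


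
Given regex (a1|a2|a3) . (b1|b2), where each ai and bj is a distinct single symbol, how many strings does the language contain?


First group: 3 alternatives
Second group: 2 alternatives
Concatenation: each choice from group 1 pairs with each from group 2
Total = 3 x 2 = 6

6


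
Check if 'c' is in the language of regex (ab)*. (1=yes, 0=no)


Pattern: (ab)*
String: 'c'
Pattern requires: zero or more repetitions of 'ab'
Length 1 is odd -> cannot be (ab)* -> no match
Result: 0

0


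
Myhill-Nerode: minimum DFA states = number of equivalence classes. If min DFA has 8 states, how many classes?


Myhill-Nerode theorem:
Number of equivalence classes = number of states in minimal DFA
Minimal DFA states = 8
Therefore equivalence classes = 8

8


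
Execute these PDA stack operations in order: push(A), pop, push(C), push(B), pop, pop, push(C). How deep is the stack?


Tracing stack operations:
  push(A) -> stack = [A], depth=1
  pop -> removed A, stack = [], depth=0
  push(C) -> stack = [C], depth=1
  push(B) -> stack = [C,B], depth=2
  pop -> removed B, stack = [C], depth=1
  pop -> removed C, stack = [], depth=0
  push(C) -> stack = [C], depth=1
Final depth = 1

1


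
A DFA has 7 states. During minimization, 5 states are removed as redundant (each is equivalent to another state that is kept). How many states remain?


Original DFA: 7 states
Redundant states removed: 5
Minimized states = original - removed
= 7 - 5
= 2

2


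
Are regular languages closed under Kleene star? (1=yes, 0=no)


Regular languages are closed under:
- Union (DFA product construction)
- Intersection (DFA product construction)
- Complement (swap accept/reject states)
- Concatenation (NFA construction)
- Kleene star (NFA construction)
Kleene star is in this list
Therefore: closed

1


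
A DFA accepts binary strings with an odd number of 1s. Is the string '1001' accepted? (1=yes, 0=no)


DFA has 2 states: q_even (start, accept=no) and q_odd
Processing string '1001' character by character:
  Position 0: read '1', 1-count=1 -> q_odd
  Position 1: read '0', 1-count=1 -> q_odd (no change)
  Position 2: read '0', 1-count=1 -> q_odd (no change)
  Position 3: read '1', 1-count=2 -> q_even
Final state: q_even, total 1s = 2 (even); the DFA requires an odd count -> reject

0


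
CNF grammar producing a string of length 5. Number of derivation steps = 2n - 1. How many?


Chomsky Normal Form derivation:
String length n = 5
Each step either:
  - Splits a nonterminal into two (n-1 such steps)
  - Converts a nonterminal to terminal (n such steps)
Total = (n-1) + n = 2n - 1
= 2(5) - 1
= 10 - 1
= 9

9


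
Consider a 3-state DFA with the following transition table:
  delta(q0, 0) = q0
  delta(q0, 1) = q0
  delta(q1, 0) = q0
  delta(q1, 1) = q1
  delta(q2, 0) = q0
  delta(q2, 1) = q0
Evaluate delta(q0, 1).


Looking up transition function:
delta(q0, 1) in the table
Row: q0, Column: 1
Result: q0

q0


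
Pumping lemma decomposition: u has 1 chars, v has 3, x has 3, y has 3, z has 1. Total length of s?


|s| = |u| + |v| + |x| + |y| + |z|
= 1 + 3 + 3 + 3 + 1
= 4 + 3 + 4
= 7 + 4
= 11

11


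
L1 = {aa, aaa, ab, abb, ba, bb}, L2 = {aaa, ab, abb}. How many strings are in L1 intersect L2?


L1 = {aa, aaa, ab, abb, ba, bb}
L2 = {aaa, ab, abb}
Checking each string in L1 against L2:
  'aa': in L2? No
  'aaa': in L2? Yes
  'ab': in L2? Yes
  'abb': in L2? Yes
  'ba': in L2? No
  'bb': in L2? No
Intersection = {aaa, ab, abb}
|L1 ∩ L2| = 3

3


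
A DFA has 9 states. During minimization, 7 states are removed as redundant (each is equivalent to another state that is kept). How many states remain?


Original DFA: 9 states
Redundant states removed: 7
Minimized states = original - removed
= 9 - 7
= 2

2


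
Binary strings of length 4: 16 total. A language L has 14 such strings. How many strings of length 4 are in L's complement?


Alphabet: {0,1}
String length: 4
Total strings of length 4 = 2^4 = 16
Strings in L = 14
Complement = total - |L|
= 16 - 14
= 2

2


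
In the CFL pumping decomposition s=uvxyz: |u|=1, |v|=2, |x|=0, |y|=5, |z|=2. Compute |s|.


|s| = |u| + |v| + |x| + |y| + |z|
= 1 + 2 + 0 + 5 + 2
= 3 + 0 + 7
= 3 + 7
= 10

10


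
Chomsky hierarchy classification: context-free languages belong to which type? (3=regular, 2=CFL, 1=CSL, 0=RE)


Chomsky hierarchy levels:
  Type 3: Regular (DFA/NFA/regex)
  Type 2: Context-free (PDA)
  Type 1: Context-sensitive
  Type 0: Recursively enumerable (TM)
'context-free' corresponds to Type 2

2


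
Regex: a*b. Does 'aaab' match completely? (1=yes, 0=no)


Pattern: a*b
String: 'aaab'
Pattern requires: zero or more 'a's followed by exactly one 'b'
Found 3 leading 'a's
Remaining: 'b'
Remaining is exactly 'b' -> match
Result: 1

1


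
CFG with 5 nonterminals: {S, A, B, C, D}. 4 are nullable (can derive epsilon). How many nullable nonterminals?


Nonterminals: {S, A, B, C, D}
A nonterminal is nullable if it can derive epsilon
Counting nullable nonterminals: 4
Total nullable = 4

4


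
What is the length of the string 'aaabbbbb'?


String: 'aaabbbbb'
Counting characters:
  'a' appears 3 time(s)
  'b' appears 5 time(s)
Total length = 3 + 5 = 8

8


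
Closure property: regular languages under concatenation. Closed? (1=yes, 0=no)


Regular languages are closed under:
- Union (DFA product construction)
- Intersection (DFA product construction)
- Complement (swap accept/reject states)
- Concatenation (NFA construction)
- Kleene star (NFA construction)
concatenation is in this list
Therefore: closed

1


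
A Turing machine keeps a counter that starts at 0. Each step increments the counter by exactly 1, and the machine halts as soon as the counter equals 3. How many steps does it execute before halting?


Counter starts at 0. Counting sequence:
  Step 1: counter = 1
  Step 2: counter = 2
  Step 3: counter = 3
Counter reached 3 -> halt
Total steps = 3

3


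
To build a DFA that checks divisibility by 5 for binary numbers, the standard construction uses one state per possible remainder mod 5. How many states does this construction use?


Divisibility by 5 is tracked via the remainder mod 5: 0, 1, ..., 4
The construction assigns one state to each remainder
Number of remainders = 5

5


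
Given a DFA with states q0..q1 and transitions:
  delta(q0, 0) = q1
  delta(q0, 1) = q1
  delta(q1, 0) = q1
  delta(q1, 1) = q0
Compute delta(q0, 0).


Looking up transition function:
delta(q0, 0) in the table
Row: q0, Column: 0
Result: q1

q1


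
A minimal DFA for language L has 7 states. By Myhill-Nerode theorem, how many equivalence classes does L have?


Myhill-Nerode theorem:
Number of equivalence classes = number of states in minimal DFA
Minimal DFA states = 7
Therefore equivalence classes = 7

7


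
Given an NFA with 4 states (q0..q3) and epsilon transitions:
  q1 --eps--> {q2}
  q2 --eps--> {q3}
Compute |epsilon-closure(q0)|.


Starting from q0
Initialize closure = {q0}
q0 has no outgoing epsilon transitions -> nothing to add
Final closure: {q0}
Size = 1

1


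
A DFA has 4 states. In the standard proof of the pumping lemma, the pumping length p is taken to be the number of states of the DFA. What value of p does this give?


Pumping lemma for regular languages (standard proof):
Take p = |Q|, the number of DFA states.
Any string of length >= |Q| passes through |Q|+1 states while reading its first |Q| symbols,
so by pigeonhole some state repeats, giving the loop that can be pumped.
Here |Q| = 4
Therefore the proof uses p = 4

4


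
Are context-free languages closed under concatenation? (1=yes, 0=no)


CFL closure properties:
  Closed under: union, concatenation, Kleene star
  NOT closed under: intersection, complement
Operation 'concatenation' is in closed list -> Yes (closed)

1


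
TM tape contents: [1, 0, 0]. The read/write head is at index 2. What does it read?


Tape: [1, 0, 0]
Positions: 0 1 2
Values:    1 0 0
Head at position 2
tape[2] = 0

0


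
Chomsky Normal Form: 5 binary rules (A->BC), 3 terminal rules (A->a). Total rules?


CNF allows two rule forms:
  A -> BC (binary): 5 rules
  A -> a (terminal): 3 rules
Total = 5 + 3 = 8

8


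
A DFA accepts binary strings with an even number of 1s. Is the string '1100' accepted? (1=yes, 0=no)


DFA has 2 states: q_even (start, accept=yes) and q_odd
Processing string '1100' character by character:
  Position 0: read '1', 1-count=1 -> q_odd
  Position 1: read '1', 1-count=2 -> q_even
  Position 2: read '0', 1-count=2 -> q_even (no change)
  Position 3: read '0', 1-count=2 -> q_even (no change)
Final state: q_even, total 1s = 2 (even); the DFA requires an even count -> accept

1


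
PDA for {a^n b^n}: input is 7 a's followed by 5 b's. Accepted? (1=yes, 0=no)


Language requires equal numbers of a's and b's
PDA pushes for each 'a', pops for each 'b'
Number of a's = 7
Number of b's = 5
7 != 5 -> Reject

0


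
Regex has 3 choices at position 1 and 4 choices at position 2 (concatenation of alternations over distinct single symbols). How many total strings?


First group: 3 alternatives
Second group: 4 alternatives
Concatenation: each choice from group 1 pairs with each from group 2
Total = 3 x 4 = 12

12


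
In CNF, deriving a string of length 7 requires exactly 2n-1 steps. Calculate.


Chomsky Normal Form derivation:
String length n = 7
Each step either:
  - Splits a nonterminal into two (n-1 such steps)
  - Converts a nonterminal to terminal (n such steps)
Total = (n-1) + n = 2n - 1
= 2(7) - 1
= 14 - 1
= 13

13


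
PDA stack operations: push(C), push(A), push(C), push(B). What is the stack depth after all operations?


Tracing stack operations:
  push(C) -> stack = [C], depth=1
  push(A) -> stack = [C,A], depth=2
  push(C) -> stack = [C,A,C], depth=3
  push(B) -> stack = [C,A,C,B], depth=4
Final depth = 4

4


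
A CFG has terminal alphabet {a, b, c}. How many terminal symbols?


Terminal symbols: a, b, c
Counting each: a (#1), b (#2), c (#3)
Total = 3

3


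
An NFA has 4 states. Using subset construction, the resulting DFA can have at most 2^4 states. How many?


NFA has 4 states
Subset construction: each DFA state = subset of NFA states
Maximum subsets = 2^4
2^4 = 16

16


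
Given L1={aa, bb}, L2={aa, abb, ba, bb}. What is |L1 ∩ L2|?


L1 = {aa, bb}
L2 = {aa, abb, ba, bb}
Checking each string in L1 against L2:
  'aa': in L2? Yes
  'bb': in L2? Yes
Intersection = {aa, bb}
|L1 ∩ L2| = 2

2


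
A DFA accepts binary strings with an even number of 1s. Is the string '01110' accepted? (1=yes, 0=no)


DFA has 2 states: q_even (start, accept=yes) and q_odd
Processing string '01110' character by character:
  Position 0: read '0', 1-count=0 -> q_even (no change)
  Position 1: read '1', 1-count=1 -> q_odd
  Position 2: read '1', 1-count=2 -> q_even
  Position 3: read '1', 1-count=3 -> q_odd
  Position 4: read '0', 1-count=3 -> q_odd (no change)
Final state: q_odd, total 1s = 3 (odd); the DFA requires an even count -> reject

0


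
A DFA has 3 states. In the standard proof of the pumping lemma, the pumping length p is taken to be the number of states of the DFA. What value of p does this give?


Pumping lemma for regular languages (standard proof):
Take p = |Q|, the number of DFA states.
Any string of length >= |Q| passes through |Q|+1 states while reading its first |Q| symbols,
so by pigeonhole some state repeats, giving the loop that can be pumped.
Here |Q| = 3
Therefore the proof uses p = 3

3


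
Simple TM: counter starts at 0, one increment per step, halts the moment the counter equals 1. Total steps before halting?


Counter starts at 0. Counting sequence:
  Step 1: counter = 1
Counter reached 1 -> halt
Total steps = 1

1


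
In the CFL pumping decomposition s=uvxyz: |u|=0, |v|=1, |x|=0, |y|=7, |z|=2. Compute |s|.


|s| = |u| + |v| + |x| + |y| + |z|
= 0 + 1 + 0 + 7 + 2
= 1 + 0 + 9
= 1 + 9
= 10

10


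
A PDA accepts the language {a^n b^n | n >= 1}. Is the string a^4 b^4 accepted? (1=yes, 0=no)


Language requires equal numbers of a's and b's
PDA pushes for each 'a', pops for each 'b'
Number of a's = 4
Number of b's = 4
4 == 4 -> Accept

1


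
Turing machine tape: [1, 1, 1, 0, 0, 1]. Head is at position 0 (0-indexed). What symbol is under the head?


Tape: [1, 1, 1, 0, 0, 1]
Positions: 0 1 2 3 4 5
Values:    1 1 1 0 0 1
Head at position 0
tape[0] = 1

1


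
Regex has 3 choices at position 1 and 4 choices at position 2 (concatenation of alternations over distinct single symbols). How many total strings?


First group: 3 alternatives
Second group: 4 alternatives
Concatenation: each choice from group 1 pairs with each from group 2
Total = 3 x 4 = 12

12


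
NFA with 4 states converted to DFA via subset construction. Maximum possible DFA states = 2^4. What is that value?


NFA has 4 states
Subset construction: each DFA state = subset of NFA states
Maximum subsets = 2^4
2^4 = 16

16


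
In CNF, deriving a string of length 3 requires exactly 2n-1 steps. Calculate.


Chomsky Normal Form derivation:
String length n = 3
Each step either:
  - Splits a nonterminal into two (n-1 such steps)
  - Converts a nonterminal to terminal (n such steps)
Total = (n-1) + n = 2n - 1
= 2(3) - 1
= 6 - 1
= 5

5


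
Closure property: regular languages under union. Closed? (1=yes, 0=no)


Regular languages are closed under:
- Union (DFA product construction)
- Intersection (DFA product construction)
- Complement (swap accept/reject states)
- Concatenation (NFA construction)
- Kleene star (NFA construction)
union is in this list
Therefore: closed

1


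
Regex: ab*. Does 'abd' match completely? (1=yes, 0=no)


Pattern: ab*
String: 'abd'
Pattern requires: exactly one 'a' followed by zero or more 'b's
First char is 'a' -> OK
Rest 'bd': all b's? No
Result: 0

0


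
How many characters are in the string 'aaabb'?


String: 'aaabb'
Counting characters:
  'a' appears 3 time(s)
  'b' appears 2 time(s)
Total length = 3 + 2 = 5

5


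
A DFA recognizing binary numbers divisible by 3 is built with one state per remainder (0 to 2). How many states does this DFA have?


Divisibility by 3 is tracked via the remainder mod 3: 0, 1, ..., 2
The construction assigns one state to each remainder
Number of remainders = 3

3


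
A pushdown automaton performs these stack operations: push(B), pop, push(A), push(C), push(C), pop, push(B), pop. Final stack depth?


Tracing stack operations:
  push(B) -> stack = [B], depth=1
  pop -> removed B, stack = [], depth=0
  push(A) -> stack = [A], depth=1
  push(C) -> stack = [A,C], depth=2
  push(C) -> stack = [A,C,C], depth=3
  pop -> removed C, stack = [A,C], depth=2
  push(B) -> stack = [A,C,B], depth=3
  pop -> removed B, stack = [A,C], depth=2
Final depth = 2

2


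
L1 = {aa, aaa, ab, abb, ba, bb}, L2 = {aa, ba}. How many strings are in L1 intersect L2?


L1 = {aa, aaa, ab, abb, ba, bb}
L2 = {aa, ba}
Checking each string in L1 against L2:
  'aa': in L2? Yes
  'aaa': in L2? No
  'ab': in L2? No
  'abb': in L2? No
  'ba': in L2? Yes
  'bb': in L2? No
Intersection = {aa, ba}
|L1 ∩ L2| = 2

2


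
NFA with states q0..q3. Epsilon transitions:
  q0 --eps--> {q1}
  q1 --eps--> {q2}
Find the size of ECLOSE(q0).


Starting from q0
Initialize closure = {q0}
Follow epsilon from q0 -> add q1
Follow epsilon from q1 -> add q2
Final closure: {q0, q1, q2}
Size = 3

3


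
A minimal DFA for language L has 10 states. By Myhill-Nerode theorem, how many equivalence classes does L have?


Myhill-Nerode theorem:
Number of equivalence classes = number of states in minimal DFA
Minimal DFA states = 10
Therefore equivalence classes = 10

10


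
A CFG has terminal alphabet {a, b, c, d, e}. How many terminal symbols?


Terminal symbols: a, b, c, d, e
Counting each: a (#1), b (#2), c (#3), d (#4), e (#5)
Total = 5

5


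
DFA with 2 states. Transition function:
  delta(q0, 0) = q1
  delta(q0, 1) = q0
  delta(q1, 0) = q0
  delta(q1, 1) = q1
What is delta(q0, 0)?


Looking up transition function:
delta(q0, 0) in the table
Row: q0, Column: 0
Result: q1

q1


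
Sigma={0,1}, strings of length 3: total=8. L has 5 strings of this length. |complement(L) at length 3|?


Alphabet: {0,1}
String length: 3
Total strings of length 3 = 2^3 = 8
Strings in L = 5
Complement = total - |L|
= 8 - 5
= 3

3


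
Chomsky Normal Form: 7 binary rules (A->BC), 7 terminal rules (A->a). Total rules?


CNF allows two rule forms:
  A -> BC (binary): 7 rules
  A -> a (terminal): 7 rules
Total = 7 + 7 = 14

14


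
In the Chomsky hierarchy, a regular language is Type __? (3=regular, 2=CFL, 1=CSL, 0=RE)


Chomsky hierarchy levels:
  Type 3: Regular (DFA/NFA/regex)
  Type 2: Context-free (PDA)
  Type 1: Context-sensitive
  Type 0: Recursively enumerable (TM)
'regular' corresponds to Type 3

3


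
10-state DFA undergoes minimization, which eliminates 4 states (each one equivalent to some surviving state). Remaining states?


Original DFA: 10 states
Redundant states removed: 4
Minimized states = original - removed
= 10 - 4
= 6

6


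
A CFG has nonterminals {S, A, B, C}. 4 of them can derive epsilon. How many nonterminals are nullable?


Nonterminals: {S, A, B, C}
A nonterminal is nullable if it can derive epsilon
Counting nullable nonterminals: 4
Total nullable = 4

4


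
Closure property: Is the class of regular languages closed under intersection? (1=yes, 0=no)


Regular languages are closed under all standard operations:
- Union: Yes (product construction)
- Intersection: Yes (product construction)
- Complement: Yes (swap accept/reject)
- Concatenation: Yes (NFA construction)
Operation: intersection -> Closed

1


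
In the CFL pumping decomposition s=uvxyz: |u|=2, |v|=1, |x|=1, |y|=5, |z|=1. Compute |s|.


|s| = |u| + |v| + |x| + |y| + |z|
= 2 + 1 + 1 + 5 + 1
= 3 + 1 + 6
= 4 + 6
= 10

10


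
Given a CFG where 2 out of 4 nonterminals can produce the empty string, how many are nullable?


Nonterminals: {S, A, B, C}
A nonterminal is nullable if it can derive epsilon
Counting nullable nonterminals: 2
Total nullable = 2

2


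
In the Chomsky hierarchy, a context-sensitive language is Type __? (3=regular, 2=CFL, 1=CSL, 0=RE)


Chomsky hierarchy levels:
  Type 3: Regular (DFA/NFA/regex)
  Type 2: Context-free (PDA)
  Type 1: Context-sensitive
  Type 0: Recursively enumerable (TM)
'context-sensitive' corresponds to Type 1

1


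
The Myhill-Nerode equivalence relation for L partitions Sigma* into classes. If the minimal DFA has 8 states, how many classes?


Myhill-Nerode theorem:
Number of equivalence classes = number of states in minimal DFA
Minimal DFA states = 8
Therefore equivalence classes = 8

8


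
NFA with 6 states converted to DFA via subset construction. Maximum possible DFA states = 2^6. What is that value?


NFA has 6 states
Subset construction: each DFA state = subset of NFA states
Maximum subsets = 2^6
2^6 = 64

64


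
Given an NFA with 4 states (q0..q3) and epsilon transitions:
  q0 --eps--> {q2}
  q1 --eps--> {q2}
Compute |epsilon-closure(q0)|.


Starting from q0
Initialize closure = {q0}
Follow epsilon from q0 -> add q2
Final closure: {q0, q2}
Size = 2

2


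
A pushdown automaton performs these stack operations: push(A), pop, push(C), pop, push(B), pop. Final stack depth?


Tracing stack operations:
  push(A) -> stack = [A], depth=1
  pop -> removed A, stack = [], depth=0
  push(C) -> stack = [C], depth=1
  pop -> removed C, stack = [], depth=0
  push(B) -> stack = [B], depth=1
  pop -> removed B, stack = [], depth=0
Final depth = 0

0


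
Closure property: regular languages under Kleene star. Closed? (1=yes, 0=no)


Regular languages are closed under:
- Union (DFA product construction)
- Intersection (DFA product construction)
- Complement (swap accept/reject states)
- Concatenation (NFA construction)
- Kleene star (NFA construction)
Kleene star is in this list
Therefore: closed

1


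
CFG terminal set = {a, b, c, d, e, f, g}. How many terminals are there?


Terminal symbols: a, b, c, d, e, f, g
Counting each: a (#1), b (#2), c (#3), d (#4), e (#5), f (#6), g (#7)
Total = 7

7


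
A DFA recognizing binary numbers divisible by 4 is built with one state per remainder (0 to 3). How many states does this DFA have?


Divisibility by 4 is tracked via the remainder mod 4: 0, 1, ..., 3
The construction assigns one state to each remainder
Number of remainders = 4

4


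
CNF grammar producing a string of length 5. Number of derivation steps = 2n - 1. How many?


Chomsky Normal Form derivation:
String length n = 5
Each step either:
  - Splits a nonterminal into two (n-1 such steps)
  - Converts a nonterminal to terminal (n such steps)
Total = (n-1) + n = 2n - 1
= 2(5) - 1
= 10 - 1
= 9

9


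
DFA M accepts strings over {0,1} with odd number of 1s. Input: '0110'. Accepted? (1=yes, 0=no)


DFA has 2 states: q_even (start, accept=no) and q_odd
Processing string '0110' character by character:
  Position 0: read '0', 1-count=0 -> q_even (no change)
  Position 1: read '1', 1-count=1 -> q_odd
  Position 2: read '1', 1-count=2 -> q_even
  Position 3: read '0', 1-count=2 -> q_even (no change)
Final state: q_even, total 1s = 2 (even); the DFA requires an odd count -> reject

0


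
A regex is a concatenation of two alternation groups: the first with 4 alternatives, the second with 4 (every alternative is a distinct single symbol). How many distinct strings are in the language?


First group: 4 alternatives
Second group: 4 alternatives
Concatenation: each choice from group 1 pairs with each from group 2
Total = 4 x 4 = 16

16


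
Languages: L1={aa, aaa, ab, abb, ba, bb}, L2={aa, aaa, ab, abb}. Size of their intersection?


L1 = {aa, aaa, ab, abb, ba, bb}
L2 = {aa, aaa, ab, abb}
Checking each string in L1 against L2:
  'aa': in L2? Yes
  'aaa': in L2? Yes
  'ab': in L2? Yes
  'abb': in L2? Yes
  'ba': in L2? No
  'bb': in L2? No
Intersection = {aa, aaa, ab, abb}
|L1 ∩ L2| = 4

4


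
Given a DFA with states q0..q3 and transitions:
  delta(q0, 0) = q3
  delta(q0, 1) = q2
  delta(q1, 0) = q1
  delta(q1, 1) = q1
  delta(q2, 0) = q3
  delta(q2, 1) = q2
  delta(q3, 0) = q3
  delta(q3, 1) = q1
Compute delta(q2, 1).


Looking up transition function:
delta(q2, 1) in the table
Row: q2, Column: 1
Result: q2

q2


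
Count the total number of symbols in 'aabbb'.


String: 'aabbb'
Counting characters:
  'a' appears 2 time(s)
  'b' appears 3 time(s)
Total length = 2 + 3 = 5

5


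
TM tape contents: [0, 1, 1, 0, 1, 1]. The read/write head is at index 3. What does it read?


Tape: [0, 1, 1, 0, 1, 1]
Positions: 0 1 2 3 4 5
Values:    0 1 1 0 1 1
Head at position 3
tape[3] = 0

0


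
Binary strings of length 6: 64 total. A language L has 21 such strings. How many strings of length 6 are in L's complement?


Alphabet: {0,1}
String length: 6
Total strings of length 6 = 2^6 = 64
Strings in L = 21
Complement = total - |L|
= 64 - 21
= 43

43
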